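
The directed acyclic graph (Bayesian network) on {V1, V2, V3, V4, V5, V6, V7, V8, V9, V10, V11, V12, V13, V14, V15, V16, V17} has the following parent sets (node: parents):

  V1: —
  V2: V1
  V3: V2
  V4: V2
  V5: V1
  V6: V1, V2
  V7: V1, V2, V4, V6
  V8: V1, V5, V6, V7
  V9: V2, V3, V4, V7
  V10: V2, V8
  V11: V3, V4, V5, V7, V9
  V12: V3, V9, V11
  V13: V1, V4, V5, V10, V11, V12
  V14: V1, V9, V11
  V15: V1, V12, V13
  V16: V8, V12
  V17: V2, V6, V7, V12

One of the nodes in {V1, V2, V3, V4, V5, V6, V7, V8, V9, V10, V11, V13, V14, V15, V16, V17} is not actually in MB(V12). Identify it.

V14

A node's Markov blanket = Pa ∪ Ch ∪ (parents of Ch other than the node itself).
V12 has children V13, V15, V16, V17.
V12's parents: V3, V9, V11.
Parents of each child, excluding V12:
  V13 also has parents V1, V4, V5, V10, V11.
  parents(V15) \ {V12} = {V1, V13}.
  V16's other parent is V8.
  parents(V17) \ {V12} = {V2, V6, V7}.
MB(V12) = {V1, V2, V3, V4, V5, V6, V7, V8, V9, V10, V11, V13, V15, V16, V17}.
V14 is neither a parent, child, nor co-parent of V12, so it does not belong.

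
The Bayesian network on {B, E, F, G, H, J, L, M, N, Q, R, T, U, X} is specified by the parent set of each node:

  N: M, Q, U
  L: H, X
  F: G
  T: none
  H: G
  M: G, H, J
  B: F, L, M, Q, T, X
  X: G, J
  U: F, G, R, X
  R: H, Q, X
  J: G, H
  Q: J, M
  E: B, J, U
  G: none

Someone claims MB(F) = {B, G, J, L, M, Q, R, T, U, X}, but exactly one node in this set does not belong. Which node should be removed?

J

F's children: B, U.
F has parent G.
Other parents of F's children:
  parents(B) \ {F} = {L, M, Q, T, X}.
  parents(U) \ {F} = {G, R, X}.
MB(F) = {B, G, L, M, Q, R, T, U, X}.
J is neither a parent, child, nor co-parent of F, so it does not belong.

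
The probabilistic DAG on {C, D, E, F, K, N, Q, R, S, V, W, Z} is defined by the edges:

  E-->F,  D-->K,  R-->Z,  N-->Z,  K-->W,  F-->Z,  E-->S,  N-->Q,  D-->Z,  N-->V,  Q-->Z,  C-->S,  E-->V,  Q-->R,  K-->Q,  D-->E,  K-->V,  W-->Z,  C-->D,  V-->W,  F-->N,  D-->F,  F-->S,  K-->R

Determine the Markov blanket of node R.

A node's Markov blanket = Pa ∪ Ch ∪ (parents of Ch other than the node itself).
Pa(R) = {K, Q}.
Ch(R) = {Z}.
For each child, the remaining parents (spouses of R):
  Z: D, F, N, Q, W
MB(R) = {D, F, K, N, Q, W, Z}.

{D, F, K, N, Q, W, Z}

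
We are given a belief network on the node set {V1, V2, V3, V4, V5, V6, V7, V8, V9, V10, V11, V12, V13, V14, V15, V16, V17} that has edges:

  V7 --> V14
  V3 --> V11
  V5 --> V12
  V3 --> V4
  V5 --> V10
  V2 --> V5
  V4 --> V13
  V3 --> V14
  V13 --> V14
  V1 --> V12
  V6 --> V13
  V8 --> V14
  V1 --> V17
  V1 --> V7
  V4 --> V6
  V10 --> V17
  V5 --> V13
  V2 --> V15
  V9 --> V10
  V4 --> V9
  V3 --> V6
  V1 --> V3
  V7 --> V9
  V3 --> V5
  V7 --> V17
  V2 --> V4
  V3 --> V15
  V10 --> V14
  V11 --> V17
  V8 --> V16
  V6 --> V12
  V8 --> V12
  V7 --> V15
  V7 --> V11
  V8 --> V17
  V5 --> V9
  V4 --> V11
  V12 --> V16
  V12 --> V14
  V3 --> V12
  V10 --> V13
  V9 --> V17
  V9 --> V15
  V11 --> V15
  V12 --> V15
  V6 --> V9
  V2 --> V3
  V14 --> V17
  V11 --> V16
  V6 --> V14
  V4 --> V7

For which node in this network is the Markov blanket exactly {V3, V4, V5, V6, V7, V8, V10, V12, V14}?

V13

The target node must have every member of {V3, V4, V5, V6, V7, V8, V10, V12, V14} as a parent, child, or co-parent, and no others.
Parents of V13: V4, V5, V6, V10; children: V14; co-parents: V3, V6, V7, V8, V10, V12.
These exactly cover the given set, so the node is V13.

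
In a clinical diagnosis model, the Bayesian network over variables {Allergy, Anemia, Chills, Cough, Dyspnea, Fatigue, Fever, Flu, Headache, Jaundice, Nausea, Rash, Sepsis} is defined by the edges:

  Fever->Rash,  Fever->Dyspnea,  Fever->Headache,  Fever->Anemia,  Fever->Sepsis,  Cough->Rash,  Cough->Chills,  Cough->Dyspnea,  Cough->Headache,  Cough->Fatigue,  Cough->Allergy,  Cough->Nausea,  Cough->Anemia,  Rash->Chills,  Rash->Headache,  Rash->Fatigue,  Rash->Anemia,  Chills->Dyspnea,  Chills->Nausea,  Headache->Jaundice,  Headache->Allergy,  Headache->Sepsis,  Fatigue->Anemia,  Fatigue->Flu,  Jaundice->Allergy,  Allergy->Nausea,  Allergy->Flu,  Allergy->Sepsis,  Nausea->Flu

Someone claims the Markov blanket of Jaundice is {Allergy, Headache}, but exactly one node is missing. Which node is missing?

Pa(Jaundice) = {Headache}.
Jaundice has child Allergy.
Parents of each child, excluding Jaundice:
  Allergy: Cough, Headache
MB(Jaundice) = {Allergy, Cough, Headache}.
Comparing with the claimed set, Cough is missing.

Cough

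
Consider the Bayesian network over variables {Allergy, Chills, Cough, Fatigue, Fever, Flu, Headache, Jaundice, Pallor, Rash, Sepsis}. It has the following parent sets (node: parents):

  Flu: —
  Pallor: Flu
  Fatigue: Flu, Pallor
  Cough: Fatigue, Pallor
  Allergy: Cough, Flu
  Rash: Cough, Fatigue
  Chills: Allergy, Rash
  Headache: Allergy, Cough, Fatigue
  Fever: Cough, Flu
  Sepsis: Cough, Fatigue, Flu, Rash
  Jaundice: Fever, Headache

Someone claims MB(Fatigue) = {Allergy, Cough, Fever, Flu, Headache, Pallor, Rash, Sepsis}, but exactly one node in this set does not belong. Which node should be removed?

Fever

Recall MB(v) = parents ∪ children ∪ spouses, where spouses are the other parents of v's children.
Pa(Fatigue) = {Flu, Pallor}.
Ch(Fatigue) = {Cough, Headache, Rash, Sepsis}.
Co-parents of Fatigue (other parents of its children):
  Cough: Pallor
  Rash: Cough
  Headache: Allergy, Cough
  Sepsis: Cough, Flu, Rash
MB(Fatigue) = {Allergy, Cough, Flu, Headache, Pallor, Rash, Sepsis}.
Fever is neither a parent, child, nor co-parent of Fatigue, so it does not belong.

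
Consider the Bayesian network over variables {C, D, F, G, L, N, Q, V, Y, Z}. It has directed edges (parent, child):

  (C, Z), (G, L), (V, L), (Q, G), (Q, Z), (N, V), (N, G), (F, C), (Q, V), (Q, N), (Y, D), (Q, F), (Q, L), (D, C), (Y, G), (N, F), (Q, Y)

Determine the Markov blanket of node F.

{C, D, N, Q}

F's parents: N, Q.
F's children: C.
For each child, the remaining parents (spouses of F):
  parents(C) \ {F} = {D}.
MB(F) = {C, D, N, Q}.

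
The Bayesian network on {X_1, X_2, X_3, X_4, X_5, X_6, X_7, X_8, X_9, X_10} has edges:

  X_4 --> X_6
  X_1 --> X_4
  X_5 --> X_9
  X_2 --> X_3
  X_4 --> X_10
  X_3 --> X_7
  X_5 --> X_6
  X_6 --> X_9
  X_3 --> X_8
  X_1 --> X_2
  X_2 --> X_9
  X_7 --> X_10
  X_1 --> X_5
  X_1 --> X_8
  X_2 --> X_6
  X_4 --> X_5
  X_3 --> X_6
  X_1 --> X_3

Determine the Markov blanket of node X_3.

{X_1, X_2, X_4, X_5, X_6, X_7, X_8}

Children of X_3: X_6, X_7, X_8.
Parents of X_3: X_1, X_2.
Co-parents of X_3 (other parents of its children):
  parents(X_6) \ {X_3} = {X_2, X_4, X_5}.
  X_7: no additional parents.
  X_8 also has parent X_1.
MB(X_3) = {X_1, X_2, X_4, X_5, X_6, X_7, X_8}.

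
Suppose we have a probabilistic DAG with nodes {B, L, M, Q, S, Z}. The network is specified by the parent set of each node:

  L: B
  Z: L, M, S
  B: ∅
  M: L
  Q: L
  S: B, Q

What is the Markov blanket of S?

{B, L, M, Q, Z}

A node's Markov blanket = Pa ∪ Ch ∪ (parents of Ch other than the node itself).
Pa(S) = {B, Q}.
S's children: Z.
Other parents of S's children:
  Z's other parents are L, M.
Taking the union gives {B, L, M, Q, Z}.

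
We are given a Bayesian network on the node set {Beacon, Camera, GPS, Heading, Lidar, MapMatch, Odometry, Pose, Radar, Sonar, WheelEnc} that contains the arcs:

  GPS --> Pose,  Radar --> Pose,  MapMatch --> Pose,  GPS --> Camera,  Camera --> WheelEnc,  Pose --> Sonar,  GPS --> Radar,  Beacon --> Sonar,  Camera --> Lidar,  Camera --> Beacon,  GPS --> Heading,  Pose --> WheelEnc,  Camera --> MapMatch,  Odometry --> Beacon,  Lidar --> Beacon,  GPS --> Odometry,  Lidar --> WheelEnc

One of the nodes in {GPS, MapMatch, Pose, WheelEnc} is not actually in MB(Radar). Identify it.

WheelEnc

Radar's children: Pose.
Radar's parents: GPS.
Parents of each child, excluding Radar:
  Pose's other parents are GPS, MapMatch.
MB(Radar) = {GPS, MapMatch, Pose}.
WheelEnc is neither a parent, child, nor co-parent of Radar, so it does not belong.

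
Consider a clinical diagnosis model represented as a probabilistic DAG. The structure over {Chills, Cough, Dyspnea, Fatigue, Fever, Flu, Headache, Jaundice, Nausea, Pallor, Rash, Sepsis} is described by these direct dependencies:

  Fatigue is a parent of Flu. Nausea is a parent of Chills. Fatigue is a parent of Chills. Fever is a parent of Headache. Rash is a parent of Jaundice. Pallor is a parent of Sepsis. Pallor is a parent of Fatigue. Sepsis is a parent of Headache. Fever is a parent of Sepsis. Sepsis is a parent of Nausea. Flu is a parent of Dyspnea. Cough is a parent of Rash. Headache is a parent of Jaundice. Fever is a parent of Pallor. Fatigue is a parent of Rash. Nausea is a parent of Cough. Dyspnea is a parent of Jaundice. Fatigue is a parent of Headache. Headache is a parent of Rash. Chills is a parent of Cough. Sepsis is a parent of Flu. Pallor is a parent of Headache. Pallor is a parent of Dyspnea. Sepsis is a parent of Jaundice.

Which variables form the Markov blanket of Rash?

{Cough, Dyspnea, Fatigue, Headache, Jaundice, Sepsis}

Pa(Rash) = {Cough, Fatigue, Headache}.
Rash's children: Jaundice.
Co-parents of Rash (other parents of its children):
  Jaundice also has parents Dyspnea, Headache, Sepsis.
MB(Rash) = {Cough, Dyspnea, Fatigue, Headache, Jaundice, Sepsis}.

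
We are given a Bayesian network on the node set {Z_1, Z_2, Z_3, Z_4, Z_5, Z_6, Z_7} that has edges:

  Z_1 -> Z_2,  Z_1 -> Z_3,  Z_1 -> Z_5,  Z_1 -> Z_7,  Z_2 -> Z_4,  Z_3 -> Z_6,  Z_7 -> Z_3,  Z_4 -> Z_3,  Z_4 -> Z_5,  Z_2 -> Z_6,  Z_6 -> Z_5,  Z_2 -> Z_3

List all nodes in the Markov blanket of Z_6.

{Z_1, Z_2, Z_3, Z_4, Z_5}

Z_6's parents: Z_2, Z_3.
Children of Z_6: Z_5.
Co-parents of Z_6 (other parents of its children):
  Z_5 also has parents Z_1, Z_4.
So the Markov blanket of Z_6 is {Z_1, Z_2, Z_3, Z_4, Z_5}.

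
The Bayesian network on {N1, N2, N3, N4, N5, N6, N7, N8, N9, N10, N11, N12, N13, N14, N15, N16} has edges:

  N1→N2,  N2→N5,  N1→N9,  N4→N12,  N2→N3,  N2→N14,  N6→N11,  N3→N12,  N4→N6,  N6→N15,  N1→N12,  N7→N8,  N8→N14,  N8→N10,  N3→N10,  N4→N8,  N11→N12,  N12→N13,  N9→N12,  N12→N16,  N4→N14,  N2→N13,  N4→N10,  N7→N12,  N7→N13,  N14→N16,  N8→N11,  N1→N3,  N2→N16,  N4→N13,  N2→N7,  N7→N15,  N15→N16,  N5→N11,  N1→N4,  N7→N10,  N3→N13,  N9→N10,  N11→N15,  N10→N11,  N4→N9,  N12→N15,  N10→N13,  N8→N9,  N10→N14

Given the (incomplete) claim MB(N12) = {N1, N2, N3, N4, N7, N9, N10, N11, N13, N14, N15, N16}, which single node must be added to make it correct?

By definition, MB(N12) is built from N12's parents, N12's children, and the co-parents of N12.
N12's parents: N1, N3, N4, N7, N9, N11.
N12's children: N13, N15, N16.
Other parents of N12's children:
  N13: N2, N3, N4, N7, N10
  N15: N6, N7, N11
  N16: N2, N14, N15
MB(N12) = {N1, N2, N3, N4, N6, N7, N9, N10, N11, N13, N14, N15, N16}.
Comparing with the claimed set, N6 is missing.

N6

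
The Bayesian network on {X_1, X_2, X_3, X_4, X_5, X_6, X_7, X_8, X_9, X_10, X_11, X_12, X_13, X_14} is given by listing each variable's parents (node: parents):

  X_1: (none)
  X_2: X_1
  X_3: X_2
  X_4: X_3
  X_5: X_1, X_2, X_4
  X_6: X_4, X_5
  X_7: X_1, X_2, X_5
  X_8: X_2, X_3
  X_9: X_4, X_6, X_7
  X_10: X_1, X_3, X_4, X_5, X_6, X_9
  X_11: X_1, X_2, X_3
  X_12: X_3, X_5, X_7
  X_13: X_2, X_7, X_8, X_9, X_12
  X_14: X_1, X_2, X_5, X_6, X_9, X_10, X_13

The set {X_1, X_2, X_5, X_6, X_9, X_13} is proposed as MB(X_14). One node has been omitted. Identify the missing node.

X_10

X_14's parents: X_1, X_2, X_5, X_6, X_9, X_10, X_13.
X_14 has no children.
With no children, X_14 has no spouses; the co-parent set is empty.
MB(X_14) = {X_1, X_2, X_5, X_6, X_9, X_10, X_13}.
Comparing with the claimed set, X_10 is missing.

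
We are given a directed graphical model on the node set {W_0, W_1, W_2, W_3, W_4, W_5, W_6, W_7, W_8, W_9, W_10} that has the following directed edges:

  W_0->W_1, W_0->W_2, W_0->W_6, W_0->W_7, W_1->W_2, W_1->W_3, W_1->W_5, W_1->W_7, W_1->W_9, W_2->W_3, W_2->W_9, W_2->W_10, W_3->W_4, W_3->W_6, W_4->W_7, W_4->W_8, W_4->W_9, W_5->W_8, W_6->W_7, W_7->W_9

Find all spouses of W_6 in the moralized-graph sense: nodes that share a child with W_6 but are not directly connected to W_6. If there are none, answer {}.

Children of W_6: W_7.
  W_7's other parents are W_0, W_1, W_4.
Excluding nodes already adjacent to W_6 (W_0, W_3, W_7), the co-parent-only contribution is {W_1, W_4}.

{W_1, W_4}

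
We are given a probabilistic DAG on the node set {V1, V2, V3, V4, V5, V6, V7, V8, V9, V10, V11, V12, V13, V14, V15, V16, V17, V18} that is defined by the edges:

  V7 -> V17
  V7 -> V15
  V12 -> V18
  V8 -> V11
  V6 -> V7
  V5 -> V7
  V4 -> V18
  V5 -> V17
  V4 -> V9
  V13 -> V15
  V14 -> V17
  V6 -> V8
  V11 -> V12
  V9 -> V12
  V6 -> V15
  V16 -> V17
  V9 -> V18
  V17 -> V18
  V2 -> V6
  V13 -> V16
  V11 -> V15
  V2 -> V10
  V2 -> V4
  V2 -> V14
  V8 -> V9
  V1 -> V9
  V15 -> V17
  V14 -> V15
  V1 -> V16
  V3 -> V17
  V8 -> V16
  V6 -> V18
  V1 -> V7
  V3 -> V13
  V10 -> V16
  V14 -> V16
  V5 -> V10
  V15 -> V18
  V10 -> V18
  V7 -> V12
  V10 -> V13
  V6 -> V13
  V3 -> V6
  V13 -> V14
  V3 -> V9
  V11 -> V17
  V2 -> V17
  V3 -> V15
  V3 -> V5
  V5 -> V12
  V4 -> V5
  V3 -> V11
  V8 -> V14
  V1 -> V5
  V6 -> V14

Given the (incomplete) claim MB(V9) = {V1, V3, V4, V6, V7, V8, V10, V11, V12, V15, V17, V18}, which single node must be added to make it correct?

By definition, MB(V9) is built from V9's parents, V9's children, and the co-parents of V9.
V9's parents: V1, V3, V4, V8.
V9's children: V12, V18.
For each child, the remaining parents (spouses of V9):
  V12: V5, V7, V11
  V18: V4, V6, V10, V12, V15, V17
MB(V9) = {V1, V3, V4, V5, V6, V7, V8, V10, V11, V12, V15, V17, V18}.
Comparing with the claimed set, V5 is missing.

V5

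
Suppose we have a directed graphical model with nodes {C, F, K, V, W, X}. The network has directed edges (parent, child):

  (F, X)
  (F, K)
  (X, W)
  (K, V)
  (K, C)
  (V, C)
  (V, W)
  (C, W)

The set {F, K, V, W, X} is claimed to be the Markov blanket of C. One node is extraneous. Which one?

F

Children of C: W.
Parents of C: K, V.
For each child, the remaining parents (spouses of C):
  W's other parents are V, X.
MB(C) = {K, V, W, X}.
F is neither a parent, child, nor co-parent of C, so it does not belong.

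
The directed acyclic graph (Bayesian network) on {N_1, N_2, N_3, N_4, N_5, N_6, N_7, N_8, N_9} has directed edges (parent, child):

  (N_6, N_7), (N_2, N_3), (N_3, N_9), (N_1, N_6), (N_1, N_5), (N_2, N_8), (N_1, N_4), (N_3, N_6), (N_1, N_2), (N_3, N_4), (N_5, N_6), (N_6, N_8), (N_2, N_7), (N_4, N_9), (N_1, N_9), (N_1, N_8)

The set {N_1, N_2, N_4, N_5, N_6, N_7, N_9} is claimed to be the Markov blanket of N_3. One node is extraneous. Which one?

Children of N_3: N_4, N_6, N_9.
N_3's parents: N_2.
Parents of each child, excluding N_3:
  N_4's other parent is N_1.
  parents(N_6) \ {N_3} = {N_1, N_5}.
  N_9's other parents are N_1, N_4.
MB(N_3) = {N_1, N_2, N_4, N_5, N_6, N_9}.
N_7 is neither a parent, child, nor co-parent of N_3, so it does not belong.

N_7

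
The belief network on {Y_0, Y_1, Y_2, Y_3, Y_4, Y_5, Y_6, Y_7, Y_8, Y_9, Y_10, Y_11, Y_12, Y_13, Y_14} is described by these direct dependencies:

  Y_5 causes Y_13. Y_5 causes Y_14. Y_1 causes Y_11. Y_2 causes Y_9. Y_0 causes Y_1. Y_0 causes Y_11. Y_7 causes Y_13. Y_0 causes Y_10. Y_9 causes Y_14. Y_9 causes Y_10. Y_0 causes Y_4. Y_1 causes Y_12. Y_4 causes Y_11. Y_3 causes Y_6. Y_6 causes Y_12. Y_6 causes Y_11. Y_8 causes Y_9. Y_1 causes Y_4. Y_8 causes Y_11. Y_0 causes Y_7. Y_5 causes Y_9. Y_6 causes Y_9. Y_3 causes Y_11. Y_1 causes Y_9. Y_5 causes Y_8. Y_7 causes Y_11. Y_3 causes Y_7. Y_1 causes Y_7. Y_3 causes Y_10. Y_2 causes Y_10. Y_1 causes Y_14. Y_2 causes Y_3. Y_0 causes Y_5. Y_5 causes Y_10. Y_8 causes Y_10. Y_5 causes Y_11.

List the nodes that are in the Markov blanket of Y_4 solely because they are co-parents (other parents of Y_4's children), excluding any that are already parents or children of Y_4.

{Y_3, Y_5, Y_6, Y_7, Y_8}

Children of Y_4: Y_11.
  Y_11: Y_0, Y_1, Y_3, Y_5, Y_6, Y_7, Y_8
Excluding nodes already adjacent to Y_4 (Y_0, Y_1, Y_11), the co-parent-only contribution is {Y_3, Y_5, Y_6, Y_7, Y_8}.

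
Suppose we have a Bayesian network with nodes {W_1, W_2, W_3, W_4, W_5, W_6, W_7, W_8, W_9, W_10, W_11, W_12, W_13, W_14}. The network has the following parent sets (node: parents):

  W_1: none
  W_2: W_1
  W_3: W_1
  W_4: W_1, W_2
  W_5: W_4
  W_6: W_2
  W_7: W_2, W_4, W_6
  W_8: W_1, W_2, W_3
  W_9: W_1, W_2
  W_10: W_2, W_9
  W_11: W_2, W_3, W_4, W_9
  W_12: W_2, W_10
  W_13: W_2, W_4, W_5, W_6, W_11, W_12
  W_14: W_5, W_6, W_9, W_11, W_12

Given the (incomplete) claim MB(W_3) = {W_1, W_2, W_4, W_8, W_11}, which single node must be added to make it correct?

The Markov blanket of a node is its parents, its children, and the other parents of its children.
Pa(W_3) = {W_1}.
Children of W_3: W_8, W_11.
Parents of each child, excluding W_3:
  W_8: W_1, W_2
  W_11: W_2, W_4, W_9
MB(W_3) = {W_1, W_2, W_4, W_8, W_9, W_11}.
Comparing with the claimed set, W_9 is missing.

W_9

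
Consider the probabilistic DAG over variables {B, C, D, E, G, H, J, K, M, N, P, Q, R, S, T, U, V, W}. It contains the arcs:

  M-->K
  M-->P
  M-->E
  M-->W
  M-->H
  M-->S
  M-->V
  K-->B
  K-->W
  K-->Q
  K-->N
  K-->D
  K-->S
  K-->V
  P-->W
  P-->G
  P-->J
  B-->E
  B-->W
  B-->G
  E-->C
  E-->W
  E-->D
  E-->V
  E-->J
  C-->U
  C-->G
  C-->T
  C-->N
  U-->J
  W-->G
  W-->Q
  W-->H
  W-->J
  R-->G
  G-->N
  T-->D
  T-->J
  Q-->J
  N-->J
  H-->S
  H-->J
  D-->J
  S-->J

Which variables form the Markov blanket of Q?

{D, E, H, J, K, N, P, S, T, U, W}

Recall MB(v) = parents ∪ children ∪ spouses, where spouses are the other parents of v's children.
Pa(Q) = {K, W}.
Children of Q: J.
Co-parents of Q (other parents of its children):
  J: D, E, H, N, P, S, T, U, W
MB(Q) = {D, E, H, J, K, N, P, S, T, U, W}.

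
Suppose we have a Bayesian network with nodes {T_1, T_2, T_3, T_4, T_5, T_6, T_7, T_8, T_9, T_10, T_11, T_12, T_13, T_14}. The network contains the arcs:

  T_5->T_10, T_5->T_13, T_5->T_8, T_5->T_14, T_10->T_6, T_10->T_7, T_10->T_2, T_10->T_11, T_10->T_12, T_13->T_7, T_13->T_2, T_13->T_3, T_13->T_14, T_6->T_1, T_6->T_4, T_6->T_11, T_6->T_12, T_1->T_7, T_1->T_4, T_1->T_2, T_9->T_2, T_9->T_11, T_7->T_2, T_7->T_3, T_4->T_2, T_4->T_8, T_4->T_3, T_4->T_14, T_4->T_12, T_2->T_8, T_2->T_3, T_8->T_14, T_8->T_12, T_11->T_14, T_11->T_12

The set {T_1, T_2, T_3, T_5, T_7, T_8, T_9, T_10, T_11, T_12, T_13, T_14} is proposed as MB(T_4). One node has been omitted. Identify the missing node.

T_6

Recall MB(v) = parents ∪ children ∪ spouses, where spouses are the other parents of v's children.
Pa(T_4) = {T_1, T_6}.
Children of T_4: T_2, T_3, T_8, T_12, T_14.
For each child, the remaining parents (spouses of T_4):
  T_2 also has parents T_1, T_7, T_9, T_10, T_13.
  T_8 also has parents T_2, T_5.
  parents(T_3) \ {T_4} = {T_2, T_7, T_13}.
  T_14's other parents are T_5, T_8, T_11, T_13.
  T_12's other parents are T_6, T_8, T_10, T_11.
MB(T_4) = {T_1, T_2, T_3, T_5, T_6, T_7, T_8, T_9, T_10, T_11, T_12, T_13, T_14}.
Comparing with the claimed set, T_6 is missing.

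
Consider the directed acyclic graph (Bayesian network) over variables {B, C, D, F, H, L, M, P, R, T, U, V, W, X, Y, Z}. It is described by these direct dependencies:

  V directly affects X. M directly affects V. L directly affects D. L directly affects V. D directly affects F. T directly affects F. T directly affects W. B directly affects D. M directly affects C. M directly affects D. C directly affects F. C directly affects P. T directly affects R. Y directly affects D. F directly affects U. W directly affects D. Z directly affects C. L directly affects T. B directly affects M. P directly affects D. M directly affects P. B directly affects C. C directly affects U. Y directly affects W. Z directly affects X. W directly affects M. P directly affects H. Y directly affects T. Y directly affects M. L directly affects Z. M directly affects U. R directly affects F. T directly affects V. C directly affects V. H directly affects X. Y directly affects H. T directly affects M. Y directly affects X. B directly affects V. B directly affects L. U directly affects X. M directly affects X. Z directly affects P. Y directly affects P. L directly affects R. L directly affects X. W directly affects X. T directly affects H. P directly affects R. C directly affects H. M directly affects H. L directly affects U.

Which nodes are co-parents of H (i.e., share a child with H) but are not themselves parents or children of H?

Children of H: X.
  X: L, M, U, V, W, Y, Z
Excluding nodes already adjacent to H (C, M, P, T, X, Y), the co-parent-only contribution is {L, U, V, W, Z}.

{L, U, V, W, Z}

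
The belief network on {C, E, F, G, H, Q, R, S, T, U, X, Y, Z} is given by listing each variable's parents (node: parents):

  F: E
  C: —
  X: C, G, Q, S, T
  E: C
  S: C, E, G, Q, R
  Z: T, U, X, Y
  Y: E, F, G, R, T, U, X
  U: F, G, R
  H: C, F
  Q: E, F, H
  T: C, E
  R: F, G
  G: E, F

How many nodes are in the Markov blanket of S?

7

The Markov blanket of a node is its parents, its children, and the other parents of its children.
Pa(S) = {C, E, G, Q, R}.
Ch(S) = {X}.
Other parents of S's children:
  X also has parents C, G, Q, T.
MB(S) = {C, E, G, Q, R, T, X}, which has 7 nodes.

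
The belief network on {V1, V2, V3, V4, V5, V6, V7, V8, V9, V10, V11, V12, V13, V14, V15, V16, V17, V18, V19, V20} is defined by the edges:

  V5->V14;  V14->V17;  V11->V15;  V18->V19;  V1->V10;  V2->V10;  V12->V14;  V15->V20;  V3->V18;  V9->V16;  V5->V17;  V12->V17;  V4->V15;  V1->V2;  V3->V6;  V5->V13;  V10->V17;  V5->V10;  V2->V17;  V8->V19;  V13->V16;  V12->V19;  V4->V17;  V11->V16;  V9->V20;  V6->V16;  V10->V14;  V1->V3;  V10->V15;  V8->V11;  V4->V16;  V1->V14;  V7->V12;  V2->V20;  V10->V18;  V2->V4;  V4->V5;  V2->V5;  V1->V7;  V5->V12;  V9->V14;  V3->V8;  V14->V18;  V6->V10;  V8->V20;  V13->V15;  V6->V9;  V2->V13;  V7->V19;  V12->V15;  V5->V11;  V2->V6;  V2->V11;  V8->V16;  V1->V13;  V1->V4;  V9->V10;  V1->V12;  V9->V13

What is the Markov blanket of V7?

{V1, V5, V8, V12, V18, V19}

Ch(V7) = {V12, V19}.
Parents of V7: V1.
Co-parents of V7 (other parents of its children):
  V12's other parents are V1, V5.
  V19's other parents are V8, V12, V18.
So the Markov blanket of V7 is {V1, V5, V8, V12, V18, V19}.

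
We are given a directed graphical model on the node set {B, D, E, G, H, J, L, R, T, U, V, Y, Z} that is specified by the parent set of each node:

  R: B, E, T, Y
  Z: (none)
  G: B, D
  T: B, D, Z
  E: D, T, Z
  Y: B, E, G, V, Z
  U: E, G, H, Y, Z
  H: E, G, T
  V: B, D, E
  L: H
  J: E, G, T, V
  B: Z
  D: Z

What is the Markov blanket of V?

{B, D, E, G, J, T, Y, Z}

A node's Markov blanket = Pa ∪ Ch ∪ (parents of Ch other than the node itself).
V has parents B, D, E.
V has children J, Y.
Parents of each child, excluding V:
  J also has parents E, G, T.
  Y also has parents B, E, G, Z.
So the Markov blanket of V is {B, D, E, G, J, T, Y, Z}.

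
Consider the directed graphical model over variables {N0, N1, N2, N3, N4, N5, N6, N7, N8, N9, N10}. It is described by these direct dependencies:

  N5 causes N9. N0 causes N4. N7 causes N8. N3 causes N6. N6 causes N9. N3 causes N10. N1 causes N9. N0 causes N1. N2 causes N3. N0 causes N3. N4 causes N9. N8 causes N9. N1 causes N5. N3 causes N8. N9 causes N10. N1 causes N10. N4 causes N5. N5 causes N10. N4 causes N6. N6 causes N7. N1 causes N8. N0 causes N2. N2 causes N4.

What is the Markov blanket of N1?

Children of N1: N5, N8, N9, N10.
N1 has parent N0.
Parents of each child, excluding N1:
  N5: N4
  N8: N3, N7
  N9: N4, N5, N6, N8
  N10: N3, N5, N9
Union: {N0} ∪ {N5, N8, N9, N10} ∪ {N3, N4, N5, N6, N7, N8, N9} = {N0, N3, N4, N5, N6, N7, N8, N9, N10}.

{N0, N3, N4, N5, N6, N7, N8, N9, N10}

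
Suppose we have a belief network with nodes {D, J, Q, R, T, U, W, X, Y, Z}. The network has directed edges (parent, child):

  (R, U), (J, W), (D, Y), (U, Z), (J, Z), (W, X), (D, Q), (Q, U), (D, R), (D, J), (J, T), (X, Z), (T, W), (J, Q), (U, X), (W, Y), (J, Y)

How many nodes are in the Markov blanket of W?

Parents of W: J, T.
W's children: X, Y.
Other parents of W's children:
  X's other parent is U.
  Y's other parents are D, J.
MB(W) = {D, J, T, U, X, Y}, which has 6 nodes.

6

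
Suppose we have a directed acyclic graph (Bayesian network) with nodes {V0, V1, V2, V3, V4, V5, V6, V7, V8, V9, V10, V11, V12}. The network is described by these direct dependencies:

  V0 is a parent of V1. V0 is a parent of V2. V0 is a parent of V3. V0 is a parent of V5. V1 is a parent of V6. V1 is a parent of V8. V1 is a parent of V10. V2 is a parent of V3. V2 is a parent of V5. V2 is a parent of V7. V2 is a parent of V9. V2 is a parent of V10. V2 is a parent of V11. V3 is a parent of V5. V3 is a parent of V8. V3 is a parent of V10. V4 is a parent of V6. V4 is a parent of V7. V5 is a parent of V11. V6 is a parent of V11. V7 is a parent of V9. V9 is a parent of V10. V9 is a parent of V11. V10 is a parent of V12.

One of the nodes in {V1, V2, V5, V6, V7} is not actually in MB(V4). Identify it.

Recall MB(v) = parents ∪ children ∪ spouses, where spouses are the other parents of v's children.
V4 has no parents.
V4 has children V6, V7.
Co-parents of V4 (other parents of its children):
  V6 also has parent V1.
  parents(V7) \ {V4} = {V2}.
MB(V4) = {V1, V2, V6, V7}.
V5 is neither a parent, child, nor co-parent of V4, so it does not belong.

V5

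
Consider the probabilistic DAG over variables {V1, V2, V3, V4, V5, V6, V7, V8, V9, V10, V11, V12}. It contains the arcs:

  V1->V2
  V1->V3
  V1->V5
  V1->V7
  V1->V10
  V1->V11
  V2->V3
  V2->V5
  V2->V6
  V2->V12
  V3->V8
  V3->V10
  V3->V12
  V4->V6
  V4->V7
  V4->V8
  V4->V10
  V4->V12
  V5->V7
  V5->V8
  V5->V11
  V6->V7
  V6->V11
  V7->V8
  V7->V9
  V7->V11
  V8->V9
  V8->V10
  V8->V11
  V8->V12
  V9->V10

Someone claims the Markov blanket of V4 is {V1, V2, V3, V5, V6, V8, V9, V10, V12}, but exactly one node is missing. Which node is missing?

Ch(V4) = {V6, V7, V8, V10, V12}.
V4's parents: none.
Co-parents of V4 (other parents of its children):
  V6 also has parent V2.
  parents(V7) \ {V4} = {V1, V5, V6}.
  V8 also has parents V3, V5, V7.
  V10's other parents are V1, V3, V8, V9.
  parents(V12) \ {V4} = {V2, V3, V8}.
MB(V4) = {V1, V2, V3, V5, V6, V7, V8, V9, V10, V12}.
Comparing with the claimed set, V7 is missing.

V7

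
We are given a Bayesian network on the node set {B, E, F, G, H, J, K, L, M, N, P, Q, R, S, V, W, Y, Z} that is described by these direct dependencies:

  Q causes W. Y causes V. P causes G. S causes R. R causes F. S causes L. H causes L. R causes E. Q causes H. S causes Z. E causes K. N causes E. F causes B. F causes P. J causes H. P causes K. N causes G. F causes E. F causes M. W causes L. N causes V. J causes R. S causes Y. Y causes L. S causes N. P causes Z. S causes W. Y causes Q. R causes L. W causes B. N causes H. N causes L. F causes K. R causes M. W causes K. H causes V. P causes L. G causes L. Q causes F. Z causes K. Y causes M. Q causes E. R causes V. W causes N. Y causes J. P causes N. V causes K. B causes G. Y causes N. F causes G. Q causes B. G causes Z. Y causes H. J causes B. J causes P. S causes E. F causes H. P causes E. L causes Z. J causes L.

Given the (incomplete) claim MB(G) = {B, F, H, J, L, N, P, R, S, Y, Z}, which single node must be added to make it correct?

By definition, MB(G) is built from G's parents, G's children, and the co-parents of G.
Parents of G: B, F, N, P.
G's children: L, Z.
Other parents of G's children:
  L also has parents H, J, N, P, R, S, W, Y.
  Z also has parents L, P, S.
MB(G) = {B, F, H, J, L, N, P, R, S, W, Y, Z}.
Comparing with the claimed set, W is missing.

W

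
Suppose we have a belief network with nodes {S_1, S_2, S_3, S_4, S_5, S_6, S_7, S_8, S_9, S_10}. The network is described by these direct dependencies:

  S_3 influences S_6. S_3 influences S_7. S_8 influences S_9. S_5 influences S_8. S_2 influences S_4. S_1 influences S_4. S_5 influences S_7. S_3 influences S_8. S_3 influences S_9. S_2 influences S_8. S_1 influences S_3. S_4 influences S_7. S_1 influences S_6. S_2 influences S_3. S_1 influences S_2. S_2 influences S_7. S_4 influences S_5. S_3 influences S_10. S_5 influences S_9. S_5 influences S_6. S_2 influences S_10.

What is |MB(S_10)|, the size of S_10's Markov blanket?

2

A node's Markov blanket = Pa ∪ Ch ∪ (parents of Ch other than the node itself).
Children of S_10: none.
Parents of S_10: S_2, S_3.
S_10 has no children, so there are no co-parents.
MB(S_10) = {S_2, S_3}, which has 2 nodes.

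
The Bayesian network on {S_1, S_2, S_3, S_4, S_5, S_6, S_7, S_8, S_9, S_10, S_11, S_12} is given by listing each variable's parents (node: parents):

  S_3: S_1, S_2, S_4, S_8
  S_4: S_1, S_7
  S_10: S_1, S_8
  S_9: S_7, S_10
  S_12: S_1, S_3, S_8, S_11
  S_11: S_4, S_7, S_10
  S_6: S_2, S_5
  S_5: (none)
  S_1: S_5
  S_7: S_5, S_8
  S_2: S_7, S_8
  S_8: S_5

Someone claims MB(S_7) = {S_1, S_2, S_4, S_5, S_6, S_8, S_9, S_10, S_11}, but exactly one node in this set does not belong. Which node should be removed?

S_6

S_7's children: S_2, S_4, S_9, S_11.
Parents of S_7: S_5, S_8.
Parents of each child, excluding S_7:
  S_2: S_8
  S_4: S_1
  S_11: S_4, S_10
  S_9: S_10
MB(S_7) = {S_1, S_2, S_4, S_5, S_8, S_9, S_10, S_11}.
S_6 is neither a parent, child, nor co-parent of S_7, so it does not belong.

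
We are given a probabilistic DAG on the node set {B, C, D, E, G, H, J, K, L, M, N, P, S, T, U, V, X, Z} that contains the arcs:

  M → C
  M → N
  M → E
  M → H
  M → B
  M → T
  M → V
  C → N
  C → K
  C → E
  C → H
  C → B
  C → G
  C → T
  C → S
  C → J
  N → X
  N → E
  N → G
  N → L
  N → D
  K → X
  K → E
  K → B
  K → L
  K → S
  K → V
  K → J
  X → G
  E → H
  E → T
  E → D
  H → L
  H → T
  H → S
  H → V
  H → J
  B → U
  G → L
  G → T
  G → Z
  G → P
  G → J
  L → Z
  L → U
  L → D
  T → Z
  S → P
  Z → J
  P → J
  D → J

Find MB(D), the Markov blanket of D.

Recall MB(v) = parents ∪ children ∪ spouses, where spouses are the other parents of v's children.
D's parents: E, L, N.
D's children: J.
Other parents of D's children:
  J's other parents are C, G, H, K, P, Z.
Union: {E, L, N} ∪ {J} ∪ {C, G, H, K, P, Z} = {C, E, G, H, J, K, L, N, P, Z}.

{C, E, G, H, J, K, L, N, P, Z}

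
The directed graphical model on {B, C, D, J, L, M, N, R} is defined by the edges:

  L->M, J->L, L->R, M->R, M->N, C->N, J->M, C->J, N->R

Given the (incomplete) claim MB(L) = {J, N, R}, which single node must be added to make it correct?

By definition, MB(L) is built from L's parents, L's children, and the co-parents of L.
Parents of L: J.
Ch(L) = {M, R}.
Co-parents of L (other parents of its children):
  M: J
  R: M, N
MB(L) = {J, M, N, R}.
Comparing with the claimed set, M is missing.

M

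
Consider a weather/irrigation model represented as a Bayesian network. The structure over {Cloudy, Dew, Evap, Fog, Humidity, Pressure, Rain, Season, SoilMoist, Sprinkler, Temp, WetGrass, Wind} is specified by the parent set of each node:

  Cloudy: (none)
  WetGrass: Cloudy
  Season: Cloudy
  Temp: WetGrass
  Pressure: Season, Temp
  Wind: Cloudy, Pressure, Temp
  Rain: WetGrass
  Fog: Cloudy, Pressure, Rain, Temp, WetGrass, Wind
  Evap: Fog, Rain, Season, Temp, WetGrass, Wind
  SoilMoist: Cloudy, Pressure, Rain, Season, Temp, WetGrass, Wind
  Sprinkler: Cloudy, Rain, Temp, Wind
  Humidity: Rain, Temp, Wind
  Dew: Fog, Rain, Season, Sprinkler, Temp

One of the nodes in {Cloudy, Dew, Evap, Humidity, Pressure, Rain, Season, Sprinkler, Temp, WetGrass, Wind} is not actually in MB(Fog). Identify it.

Fog's parents: Cloudy, Pressure, Rain, Temp, WetGrass, Wind.
Fog has children Dew, Evap.
Co-parents of Fog (other parents of its children):
  Evap's other parents are Rain, Season, Temp, WetGrass, Wind.
  Dew also has parents Rain, Season, Sprinkler, Temp.
MB(Fog) = {Cloudy, Dew, Evap, Pressure, Rain, Season, Sprinkler, Temp, WetGrass, Wind}.
Humidity is neither a parent, child, nor co-parent of Fog, so it does not belong.

Humidity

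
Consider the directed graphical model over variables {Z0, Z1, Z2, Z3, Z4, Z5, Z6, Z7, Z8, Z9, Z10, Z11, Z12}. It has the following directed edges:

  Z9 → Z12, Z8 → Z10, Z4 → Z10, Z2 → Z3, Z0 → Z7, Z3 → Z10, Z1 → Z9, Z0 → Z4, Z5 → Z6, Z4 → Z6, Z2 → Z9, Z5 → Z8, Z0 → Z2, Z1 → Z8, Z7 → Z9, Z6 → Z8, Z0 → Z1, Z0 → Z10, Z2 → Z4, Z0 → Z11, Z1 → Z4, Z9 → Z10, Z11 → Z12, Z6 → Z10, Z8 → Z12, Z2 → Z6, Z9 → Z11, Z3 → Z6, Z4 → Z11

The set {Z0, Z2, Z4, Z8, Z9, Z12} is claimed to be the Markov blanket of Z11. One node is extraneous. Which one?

Z2

The Markov blanket of a node is its parents, its children, and the other parents of its children.
Children of Z11: Z12.
Parents of Z11: Z0, Z4, Z9.
Parents of each child, excluding Z11:
  Z12: Z8, Z9
MB(Z11) = {Z0, Z4, Z8, Z9, Z12}.
Z2 is neither a parent, child, nor co-parent of Z11, so it does not belong.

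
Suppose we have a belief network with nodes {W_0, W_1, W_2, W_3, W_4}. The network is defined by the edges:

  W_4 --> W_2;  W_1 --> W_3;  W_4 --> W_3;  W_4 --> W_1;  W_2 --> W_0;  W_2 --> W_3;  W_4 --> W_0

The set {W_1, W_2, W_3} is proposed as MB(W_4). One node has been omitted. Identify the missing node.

W_0

Ch(W_4) = {W_0, W_1, W_2, W_3}.
Parents of W_4: none.
Co-parents of W_4 (other parents of its children):
  W_2: no additional parents.
  parents(W_0) \ {W_4} = {W_2}.
  W_1: no additional parents.
  parents(W_3) \ {W_4} = {W_1, W_2}.
MB(W_4) = {W_0, W_1, W_2, W_3}.
Comparing with the claimed set, W_0 is missing.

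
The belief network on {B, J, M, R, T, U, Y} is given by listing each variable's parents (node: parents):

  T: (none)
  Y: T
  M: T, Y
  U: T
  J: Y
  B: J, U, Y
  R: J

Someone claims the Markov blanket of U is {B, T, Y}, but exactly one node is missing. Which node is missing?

Recall MB(v) = parents ∪ children ∪ spouses, where spouses are the other parents of v's children.
U's parents: T.
U's children: B.
Co-parents of U (other parents of its children):
  B also has parents J, Y.
MB(U) = {B, J, T, Y}.
Comparing with the claimed set, J is missing.

J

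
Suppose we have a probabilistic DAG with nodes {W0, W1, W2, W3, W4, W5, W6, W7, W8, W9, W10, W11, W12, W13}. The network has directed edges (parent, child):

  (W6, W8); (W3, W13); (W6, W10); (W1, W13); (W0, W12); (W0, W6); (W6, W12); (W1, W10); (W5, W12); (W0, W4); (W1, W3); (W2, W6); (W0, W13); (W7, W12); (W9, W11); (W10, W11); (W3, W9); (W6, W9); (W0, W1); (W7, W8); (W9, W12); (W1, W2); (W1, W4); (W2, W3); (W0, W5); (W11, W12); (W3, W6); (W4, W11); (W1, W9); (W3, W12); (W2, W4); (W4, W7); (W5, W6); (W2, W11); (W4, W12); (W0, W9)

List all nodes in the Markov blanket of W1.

The Markov blanket of a node is its parents, its children, and the other parents of its children.
W1's children: W2, W3, W4, W9, W10, W13.
W1 has parent W0.
For each child, the remaining parents (spouses of W1):
  W2: —
  W3: W2
  W4: W0, W2
  W9: W0, W3, W6
  W10: W6
  W13: W0, W3
MB(W1) = {W0, W2, W3, W4, W6, W9, W10, W13}.

{W0, W2, W3, W4, W6, W9, W10, W13}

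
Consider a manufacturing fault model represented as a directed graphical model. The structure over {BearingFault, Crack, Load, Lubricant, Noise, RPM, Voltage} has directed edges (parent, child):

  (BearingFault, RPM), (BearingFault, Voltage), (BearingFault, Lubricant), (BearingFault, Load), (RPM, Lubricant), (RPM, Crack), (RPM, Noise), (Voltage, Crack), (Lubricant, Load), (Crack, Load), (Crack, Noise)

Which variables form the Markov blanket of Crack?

A node's Markov blanket = Pa ∪ Ch ∪ (parents of Ch other than the node itself).
Parents of Crack: RPM, Voltage.
Crack has children Load, Noise.
Other parents of Crack's children:
  Load also has parents BearingFault, Lubricant.
  Noise also has parent RPM.
So the Markov blanket of Crack is {BearingFault, Load, Lubricant, Noise, RPM, Voltage}.

{BearingFault, Load, Lubricant, Noise, RPM, Voltage}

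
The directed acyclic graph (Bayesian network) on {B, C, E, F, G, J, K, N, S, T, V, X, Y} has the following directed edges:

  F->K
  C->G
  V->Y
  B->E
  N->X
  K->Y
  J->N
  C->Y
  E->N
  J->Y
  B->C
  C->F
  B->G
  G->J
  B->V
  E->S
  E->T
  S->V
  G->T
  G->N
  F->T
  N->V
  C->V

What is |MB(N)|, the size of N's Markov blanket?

Children of N: V, X.
Pa(N) = {E, G, J}.
Co-parents of N (other parents of its children):
  V: B, C, S
  X: —
MB(N) = {B, C, E, G, J, S, V, X}, which has 8 nodes.

8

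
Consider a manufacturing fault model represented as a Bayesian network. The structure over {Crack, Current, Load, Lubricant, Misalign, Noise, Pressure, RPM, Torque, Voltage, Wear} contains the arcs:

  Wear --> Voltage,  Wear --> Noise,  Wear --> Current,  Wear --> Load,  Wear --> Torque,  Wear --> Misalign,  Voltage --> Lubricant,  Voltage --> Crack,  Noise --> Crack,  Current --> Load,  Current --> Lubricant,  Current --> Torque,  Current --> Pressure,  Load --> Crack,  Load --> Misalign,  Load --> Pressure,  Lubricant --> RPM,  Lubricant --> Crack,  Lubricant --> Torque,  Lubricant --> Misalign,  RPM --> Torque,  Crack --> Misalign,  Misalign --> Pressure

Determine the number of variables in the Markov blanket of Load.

Recall MB(v) = parents ∪ children ∪ spouses, where spouses are the other parents of v's children.
Load has parents Current, Wear.
Load's children: Crack, Misalign, Pressure.
For each child, the remaining parents (spouses of Load):
  Crack's other parents are Lubricant, Noise, Voltage.
  parents(Misalign) \ {Load} = {Crack, Lubricant, Wear}.
  parents(Pressure) \ {Load} = {Current, Misalign}.
MB(Load) = {Crack, Current, Lubricant, Misalign, Noise, Pressure, Voltage, Wear}, which has 8 nodes.

8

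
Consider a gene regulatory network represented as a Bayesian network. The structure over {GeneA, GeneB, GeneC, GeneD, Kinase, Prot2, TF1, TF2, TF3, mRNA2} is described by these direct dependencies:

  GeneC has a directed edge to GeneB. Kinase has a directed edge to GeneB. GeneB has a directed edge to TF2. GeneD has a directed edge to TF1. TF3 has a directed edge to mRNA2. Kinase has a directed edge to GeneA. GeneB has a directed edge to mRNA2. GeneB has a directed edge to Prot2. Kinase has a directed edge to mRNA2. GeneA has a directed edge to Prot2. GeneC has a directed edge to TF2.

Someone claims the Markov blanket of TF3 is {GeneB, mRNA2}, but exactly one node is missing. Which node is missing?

Children of TF3: mRNA2.
Pa(TF3) = {}.
Co-parents of TF3 (other parents of its children):
  mRNA2's other parents are GeneB, Kinase.
MB(TF3) = {GeneB, Kinase, mRNA2}.
Comparing with the claimed set, Kinase is missing.

Kinase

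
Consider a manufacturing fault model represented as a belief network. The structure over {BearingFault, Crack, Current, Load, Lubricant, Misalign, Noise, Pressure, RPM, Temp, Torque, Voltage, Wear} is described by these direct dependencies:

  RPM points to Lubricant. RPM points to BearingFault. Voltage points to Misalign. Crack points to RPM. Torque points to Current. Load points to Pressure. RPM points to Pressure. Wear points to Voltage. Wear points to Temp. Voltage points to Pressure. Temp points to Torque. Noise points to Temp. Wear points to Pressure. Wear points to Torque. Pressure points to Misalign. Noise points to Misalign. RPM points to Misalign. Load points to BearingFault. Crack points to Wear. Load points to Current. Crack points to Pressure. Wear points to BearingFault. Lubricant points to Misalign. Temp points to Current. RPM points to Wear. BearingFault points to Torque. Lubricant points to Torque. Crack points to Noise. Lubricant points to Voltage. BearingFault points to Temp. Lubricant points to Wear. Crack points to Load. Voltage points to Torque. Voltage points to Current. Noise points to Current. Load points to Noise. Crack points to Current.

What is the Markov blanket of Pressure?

Pressure has parents Crack, Load, RPM, Voltage, Wear.
Pressure's children: Misalign.
For each child, the remaining parents (spouses of Pressure):
  Misalign's other parents are Lubricant, Noise, RPM, Voltage.
Taking the union gives {Crack, Load, Lubricant, Misalign, Noise, RPM, Voltage, Wear}.

{Crack, Load, Lubricant, Misalign, Noise, RPM, Voltage, Wear}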